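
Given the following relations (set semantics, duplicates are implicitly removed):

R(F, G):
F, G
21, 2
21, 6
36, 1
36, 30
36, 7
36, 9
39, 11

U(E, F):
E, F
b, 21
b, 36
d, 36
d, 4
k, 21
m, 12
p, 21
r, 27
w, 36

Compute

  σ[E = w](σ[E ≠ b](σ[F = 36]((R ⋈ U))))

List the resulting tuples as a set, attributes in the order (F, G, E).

{(36, 1, w), (36, 30, w), (36, 7, w), (36, 9, w)}

Natural join on F: {(21, 2, b), (21, 2, k), (21, 2, p), (21, 6, b), (21, 6, k), (21, 6, p), (36, 1, b), (36, 1, d), (36, 1, w), (36, 30, b), (36, 30, d), (36, 30, w), (36, 7, b), (36, 7, d), (36, 7, w), (36, 9, b), (36, 9, d), (36, 9, w)}
Selection F = 36: {(36, 1, b), (36, 1, d), (36, 1, w), (36, 30, b), (36, 30, d), (36, 30, w), (36, 7, b), (36, 7, d), (36, 7, w), (36, 9, b), (36, 9, d), (36, 9, w)}
Selection E ≠ b: {(36, 1, d), (36, 1, w), (36, 30, d), (36, 30, w), (36, 7, d), (36, 7, w), (36, 9, d), (36, 9, w)}
Selection E = w: {(36, 1, w), (36, 30, w), (36, 7, w), (36, 9, w)}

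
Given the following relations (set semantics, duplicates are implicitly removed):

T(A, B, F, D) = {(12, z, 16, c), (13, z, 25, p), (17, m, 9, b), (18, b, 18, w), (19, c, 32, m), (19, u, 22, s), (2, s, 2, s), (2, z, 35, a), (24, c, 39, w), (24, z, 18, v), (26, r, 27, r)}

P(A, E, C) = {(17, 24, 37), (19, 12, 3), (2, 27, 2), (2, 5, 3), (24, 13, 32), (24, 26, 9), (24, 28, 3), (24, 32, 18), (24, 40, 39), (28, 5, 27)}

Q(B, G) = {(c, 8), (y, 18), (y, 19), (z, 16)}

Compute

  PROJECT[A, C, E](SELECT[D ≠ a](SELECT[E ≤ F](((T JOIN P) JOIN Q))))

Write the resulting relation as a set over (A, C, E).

{(19, 3, 12), (24, 18, 32), (24, 3, 28), (24, 32, 13), (24, 9, 26)}

Joining T and P on A yields {(17, m, 9, b, 24, 37), (19, c, 32, m, 12, 3), (19, u, 22, s, 12, 3), (2, s, 2, s, 27, 2), (2, s, 2, s, 5, 3), (2, z, 35, a, 27, 2), (2, z, 35, a, 5, 3), (24, c, 39, w, 13, 32), (24, c, 39, w, 26, 9), (24, c, 39, w, 28, 3), (24, c, 39, w, 32, 18), (24, c, 39, w, 40, 39), (24, z, 18, v, 13, 32), (24, z, 18, v, 26, 9), (24, z, 18, v, 28, 3), (24, z, 18, v, 32, 18), (24, z, 18, v, 40, 39)}.
Joining (T JOIN P) and Q on B yields {(19, c, 32, m, 12, 3, 8), (2, z, 35, a, 27, 2, 16), (2, z, 35, a, 5, 3, 16), (24, c, 39, w, 13, 32, 8), (24, c, 39, w, 26, 9, 8), (24, c, 39, w, 28, 3, 8), (24, c, 39, w, 32, 18, 8), (24, c, 39, w, 40, 39, 8), (24, z, 18, v, 13, 32, 16), (24, z, 18, v, 26, 9, 16), (24, z, 18, v, 28, 3, 16), (24, z, 18, v, 32, 18, 16), (24, z, 18, v, 40, 39, 16)}.
Filtering on E ≤ F leaves {(19, c, 32, m, 12, 3, 8), (2, z, 35, a, 27, 2, 16), (2, z, 35, a, 5, 3, 16), (24, c, 39, w, 13, 32, 8), (24, c, 39, w, 26, 9, 8), (24, c, 39, w, 28, 3, 8), (24, c, 39, w, 32, 18, 8), (24, z, 18, v, 13, 32, 16)}.
Filtering on D ≠ a leaves {(19, c, 32, m, 12, 3, 8), (24, c, 39, w, 13, 32, 8), (24, c, 39, w, 26, 9, 8), (24, c, 39, w, 28, 3, 8), (24, c, 39, w, 32, 18, 8), (24, z, 18, v, 13, 32, 16)}.
π[A, C, E]: project onto (A, C, E) (1 duplicate(s) eliminated) → {(19, 3, 12), (24, 18, 32), (24, 3, 28), (24, 32, 13), (24, 9, 26)}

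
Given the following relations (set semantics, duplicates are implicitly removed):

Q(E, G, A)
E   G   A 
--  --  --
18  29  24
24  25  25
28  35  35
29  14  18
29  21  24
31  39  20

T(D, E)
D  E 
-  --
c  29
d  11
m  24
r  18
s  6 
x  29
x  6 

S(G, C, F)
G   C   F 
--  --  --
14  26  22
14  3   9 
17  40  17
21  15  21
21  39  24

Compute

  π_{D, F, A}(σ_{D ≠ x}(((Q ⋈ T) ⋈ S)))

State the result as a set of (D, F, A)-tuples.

Joining Q and T on E yields {(18, 29, 24, r), (24, 25, 25, m), (29, 14, 18, c), (29, 14, 18, x), (29, 21, 24, c), (29, 21, 24, x)}.
Joining (Q ⋈ T) and S on G yields {(29, 14, 18, c, 26, 22), (29, 14, 18, c, 3, 9), (29, 14, 18, x, 26, 22), (29, 14, 18, x, 3, 9), (29, 21, 24, c, 15, 21), (29, 21, 24, c, 39, 24), (29, 21, 24, x, 15, 21), (29, 21, 24, x, 39, 24)}.
Selection D ≠ x: {(29, 14, 18, c, 26, 22), (29, 14, 18, c, 3, 9), (29, 21, 24, c, 15, 21), (29, 21, 24, c, 39, 24)}
Keep only column(s) D, F, A: {(c, 21, 24), (c, 22, 18), (c, 24, 24), (c, 9, 18)}

{(c, 21, 24), (c, 22, 18), (c, 24, 24), (c, 9, 18)}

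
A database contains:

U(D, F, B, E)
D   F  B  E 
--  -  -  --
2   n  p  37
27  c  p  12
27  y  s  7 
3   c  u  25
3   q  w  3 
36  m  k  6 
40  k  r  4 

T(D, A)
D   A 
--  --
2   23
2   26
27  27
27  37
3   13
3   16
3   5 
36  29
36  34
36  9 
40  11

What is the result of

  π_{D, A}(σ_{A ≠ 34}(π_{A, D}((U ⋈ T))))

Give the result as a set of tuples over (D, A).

{(2, 23), (2, 26), (27, 27), (27, 37), (3, 13), (3, 16), (3, 5), (36, 29), (36, 9), (40, 11)}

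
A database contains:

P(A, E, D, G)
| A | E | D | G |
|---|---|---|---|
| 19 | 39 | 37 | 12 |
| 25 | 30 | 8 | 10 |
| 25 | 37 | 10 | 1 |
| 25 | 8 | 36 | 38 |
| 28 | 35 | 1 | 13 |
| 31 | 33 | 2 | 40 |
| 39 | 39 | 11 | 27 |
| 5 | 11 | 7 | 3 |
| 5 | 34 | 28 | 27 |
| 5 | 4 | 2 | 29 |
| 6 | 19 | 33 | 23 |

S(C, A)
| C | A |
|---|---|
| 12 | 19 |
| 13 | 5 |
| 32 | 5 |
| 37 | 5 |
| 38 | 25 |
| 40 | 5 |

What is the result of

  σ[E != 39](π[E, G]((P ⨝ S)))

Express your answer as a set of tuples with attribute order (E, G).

Natural join on A: {(19, 39, 37, 12, 12), (25, 30, 8, 10, 38), (25, 37, 10, 1, 38), (25, 8, 36, 38, 38), (5, 11, 7, 3, 13), (5, 11, 7, 3, 32), (5, 11, 7, 3, 37), (5, 11, 7, 3, 40), (5, 34, 28, 27, 13), (5, 34, 28, 27, 32), (5, 34, 28, 27, 37), (5, 34, 28, 27, 40), (5, 4, 2, 29, 13), (5, 4, 2, 29, 32), (5, 4, 2, 29, 37), (5, 4, 2, 29, 40)}
Projecting to E, G (9 duplicate(s) eliminated): {(11, 3), (30, 10), (34, 27), (37, 1), (39, 12), (4, 29), (8, 38)}
Filtering on E != 39 leaves {(11, 3), (30, 10), (34, 27), (37, 1), (4, 29), (8, 38)}.

{(11, 3), (30, 10), (34, 27), (37, 1), (4, 29), (8, 38)}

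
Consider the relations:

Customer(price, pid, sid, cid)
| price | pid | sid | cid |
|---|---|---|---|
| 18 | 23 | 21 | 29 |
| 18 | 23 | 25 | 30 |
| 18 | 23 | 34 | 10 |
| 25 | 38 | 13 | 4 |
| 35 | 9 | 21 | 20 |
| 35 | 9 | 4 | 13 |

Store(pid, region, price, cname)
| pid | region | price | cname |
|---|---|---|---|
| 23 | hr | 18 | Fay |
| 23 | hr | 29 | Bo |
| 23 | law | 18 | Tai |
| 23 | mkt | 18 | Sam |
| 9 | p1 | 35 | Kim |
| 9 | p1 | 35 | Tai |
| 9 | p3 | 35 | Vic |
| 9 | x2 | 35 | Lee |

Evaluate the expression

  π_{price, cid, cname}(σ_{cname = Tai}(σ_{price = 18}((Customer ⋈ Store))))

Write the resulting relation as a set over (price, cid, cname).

Natural join on price, pid: {(18, 23, 21, 29, hr, Fay), (18, 23, 21, 29, law, Tai), (18, 23, 21, 29, mkt, Sam), (18, 23, 25, 30, hr, Fay), (18, 23, 25, 30, law, Tai), (18, 23, 25, 30, mkt, Sam), (18, 23, 34, 10, hr, Fay), (18, 23, 34, 10, law, Tai), (18, 23, 34, 10, mkt, Sam), (35, 9, 21, 20, p1, Kim), (35, 9, 21, 20, p1, Tai), (35, 9, 21, 20, p3, Vic), (35, 9, 21, 20, x2, Lee), (35, 9, 4, 13, p1, Kim), (35, 9, 4, 13, p1, Tai), (35, 9, 4, 13, p3, Vic), (35, 9, 4, 13, x2, Lee)}
σ[price = 18]: keep tuples satisfying price = 18 → {(18, 23, 21, 29, hr, Fay), (18, 23, 21, 29, law, Tai), (18, 23, 21, 29, mkt, Sam), (18, 23, 25, 30, hr, Fay), (18, 23, 25, 30, law, Tai), (18, 23, 25, 30, mkt, Sam), (18, 23, 34, 10, hr, Fay), (18, 23, 34, 10, law, Tai), (18, 23, 34, 10, mkt, Sam)}
σ[cname = Tai]: keep tuples satisfying cname = Tai → {(18, 23, 21, 29, law, Tai), (18, 23, 25, 30, law, Tai), (18, 23, 34, 10, law, Tai)}
Keep only column(s) price, cid, cname: {(18, 10, Tai), (18, 29, Tai), (18, 30, Tai)}

{(18, 10, Tai), (18, 29, Tai), (18, 30, Tai)}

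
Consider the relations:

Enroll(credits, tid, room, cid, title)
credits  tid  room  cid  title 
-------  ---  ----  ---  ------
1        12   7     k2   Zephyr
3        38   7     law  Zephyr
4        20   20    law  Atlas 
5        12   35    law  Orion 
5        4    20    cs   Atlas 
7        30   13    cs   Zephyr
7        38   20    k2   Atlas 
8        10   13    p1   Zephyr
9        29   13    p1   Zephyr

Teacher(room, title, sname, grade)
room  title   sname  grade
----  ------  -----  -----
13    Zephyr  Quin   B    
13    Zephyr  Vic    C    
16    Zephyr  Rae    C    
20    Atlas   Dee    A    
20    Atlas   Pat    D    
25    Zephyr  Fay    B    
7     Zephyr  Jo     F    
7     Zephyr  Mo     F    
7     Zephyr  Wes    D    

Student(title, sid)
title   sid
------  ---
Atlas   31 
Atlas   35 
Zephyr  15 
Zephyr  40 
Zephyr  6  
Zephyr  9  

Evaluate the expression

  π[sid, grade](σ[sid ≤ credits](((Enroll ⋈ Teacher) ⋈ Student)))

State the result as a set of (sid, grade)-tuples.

Natural join on room, title: {(1, 12, 7, k2, Zephyr, Jo, F), (1, 12, 7, k2, Zephyr, Mo, F), (1, 12, 7, k2, Zephyr, Wes, D), (3, 38, 7, law, Zephyr, Jo, F), (3, 38, 7, law, Zephyr, Mo, F), (3, 38, 7, law, Zephyr, Wes, D), (4, 20, 20, law, Atlas, Dee, A), (4, 20, 20, law, Atlas, Pat, D), (5, 4, 20, cs, Atlas, Dee, A), (5, 4, 20, cs, Atlas, Pat, D), (7, 30, 13, cs, Zephyr, Quin, B), (7, 30, 13, cs, Zephyr, Vic, C), (7, 38, 20, k2, Atlas, Dee, A), (7, 38, 20, k2, Atlas, Pat, D), (8, 10, 13, p1, Zephyr, Quin, B), (8, 10, 13, p1, Zephyr, Vic, C), (9, 29, 13, p1, Zephyr, Quin, B), (9, 29, 13, p1, Zephyr, Vic, C)}
Natural join on title: {(1, 12, 7, k2, Zephyr, Jo, F, 15), (1, 12, 7, k2, Zephyr, Jo, F, 40), (1, 12, 7, k2, Zephyr, Jo, F, 6), (1, 12, 7, k2, Zephyr, Jo, F, 9), (1, 12, 7, k2, Zephyr, Mo, F, 15), (1, 12, 7, k2, Zephyr, Mo, F, 40), (1, 12, 7, k2, Zephyr, Mo, F, 6), (1, 12, 7, k2, Zephyr, Mo, F, 9), (1, 12, 7, k2, Zephyr, Wes, D, 15), (1, 12, 7, k2, Zephyr, Wes, D, 40), (1, 12, 7, k2, Zephyr, Wes, D, 6), (1, 12, 7, k2, Zephyr, Wes, D, 9), (3, 38, 7, law, Zephyr, Jo, F, 15), (3, 38, 7, law, Zephyr, Jo, F, 40), (3, 38, 7, law, Zephyr, Jo, F, 6), (3, 38, 7, law, Zephyr, Jo, F, 9), (3, 38, 7, law, Zephyr, Mo, F, 15), (3, 38, 7, law, Zephyr, Mo, F, 40), (3, 38, 7, law, Zephyr, Mo, F, 6), (3, 38, 7, law, Zephyr, Mo, F, 9), (3, 38, 7, law, Zephyr, Wes, D, 15), (3, 38, 7, law, Zephyr, Wes, D, 40), (3, 38, 7, law, Zephyr, Wes, D, 6), (3, 38, 7, law, Zephyr, Wes, D, 9), (4, 20, 20, law, Atlas, Dee, A, 31), (4, 20, 20, law, Atlas, Dee, A, 35), (4, 20, 20, law, Atlas, Pat, D, 31), (4, 20, 20, law, Atlas, Pat, D, 35), (5, 4, 20, cs, Atlas, Dee, A, 31), (5, 4, 20, cs, Atlas, Dee, A, 35), (5, 4, 20, cs, Atlas, Pat, D, 31), (5, 4, 20, cs, Atlas, Pat, D, 35), (7, 30, 13, cs, Zephyr, Quin, B, 15), (7, 30, 13, cs, Zephyr, Quin, B, 40), (7, 30, 13, cs, Zephyr, Quin, B, 6), (7, 30, 13, cs, Zephyr, Quin, B, 9), (7, 30, 13, cs, Zephyr, Vic, C, 15), (7, 30, 13, cs, Zephyr, Vic, C, 40), (7, 30, 13, cs, Zephyr, Vic, C, 6), (7, 30, 13, cs, Zephyr, Vic, C, 9), (7, 38, 20, k2, Atlas, Dee, A, 31), (7, 38, 20, k2, Atlas, Dee, A, 35), (7, 38, 20, k2, Atlas, Pat, D, 31), (7, 38, 20, k2, Atlas, Pat, D, 35), (8, 10, 13, p1, Zephyr, Quin, B, 15), (8, 10, 13, p1, Zephyr, Quin, B, 40), (8, 10, 13, p1, Zephyr, Quin, B, 6), (8, 10, 13, p1, Zephyr, Quin, B, 9), (8, 10, 13, p1, Zephyr, Vic, C, 15), (8, 10, 13, p1, Zephyr, Vic, C, 40), (8, 10, 13, p1, Zephyr, Vic, C, 6), (8, 10, 13, p1, Zephyr, Vic, C, 9), (9, 29, 13, p1, Zephyr, Quin, B, 15), (9, 29, 13, p1, Zephyr, Quin, B, 40), (9, 29, 13, p1, Zephyr, Quin, B, 6), (9, 29, 13, p1, Zephyr, Quin, B, 9), (9, 29, 13, p1, Zephyr, Vic, C, 15), (9, 29, 13, p1, Zephyr, Vic, C, 40), (9, 29, 13, p1, Zephyr, Vic, C, 6), (9, 29, 13, p1, Zephyr, Vic, C, 9)}
Filtering on sid ≤ credits leaves {(7, 30, 13, cs, Zephyr, Quin, B, 6), (7, 30, 13, cs, Zephyr, Vic, C, 6), (8, 10, 13, p1, Zephyr, Quin, B, 6), (8, 10, 13, p1, Zephyr, Vic, C, 6), (9, 29, 13, p1, Zephyr, Quin, B, 6), (9, 29, 13, p1, Zephyr, Quin, B, 9), (9, 29, 13, p1, Zephyr, Vic, C, 6), (9, 29, 13, p1, Zephyr, Vic, C, 9)}.
π_{sid, grade} gives {(6, B), (6, C), (9, B), (9, C)} (4 duplicate(s) eliminated).

{(6, B), (6, C), (9, B), (9, C)}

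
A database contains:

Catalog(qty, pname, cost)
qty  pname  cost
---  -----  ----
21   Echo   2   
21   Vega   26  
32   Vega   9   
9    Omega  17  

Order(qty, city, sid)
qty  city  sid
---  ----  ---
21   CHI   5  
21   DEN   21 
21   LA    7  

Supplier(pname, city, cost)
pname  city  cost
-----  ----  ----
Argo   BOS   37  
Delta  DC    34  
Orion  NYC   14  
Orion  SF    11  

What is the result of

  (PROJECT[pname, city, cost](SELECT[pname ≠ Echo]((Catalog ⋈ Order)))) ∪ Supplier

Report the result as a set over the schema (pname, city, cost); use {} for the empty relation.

Natural join on qty: {(21, Echo, 2, CHI, 5), (21, Echo, 2, DEN, 21), (21, Echo, 2, LA, 7), (21, Vega, 26, CHI, 5), (21, Vega, 26, DEN, 21), (21, Vega, 26, LA, 7)}
Selection pname ≠ Echo: {(21, Vega, 26, CHI, 5), (21, Vega, 26, DEN, 21), (21, Vega, 26, LA, 7)}
Projecting to pname, city, cost: {(Vega, CHI, 26), (Vega, DEN, 26), (Vega, LA, 26)}
Taking the union: {(Argo, BOS, 37), (Delta, DC, 34), (Orion, NYC, 14), (Orion, SF, 11), (Vega, CHI, 26), (Vega, DEN, 26), (Vega, LA, 26)}

{(Argo, BOS, 37), (Delta, DC, 34), (Orion, NYC, 14), (Orion, SF, 11), (Vega, CHI, 26), (Vega, DEN, 26), (Vega, LA, 26)}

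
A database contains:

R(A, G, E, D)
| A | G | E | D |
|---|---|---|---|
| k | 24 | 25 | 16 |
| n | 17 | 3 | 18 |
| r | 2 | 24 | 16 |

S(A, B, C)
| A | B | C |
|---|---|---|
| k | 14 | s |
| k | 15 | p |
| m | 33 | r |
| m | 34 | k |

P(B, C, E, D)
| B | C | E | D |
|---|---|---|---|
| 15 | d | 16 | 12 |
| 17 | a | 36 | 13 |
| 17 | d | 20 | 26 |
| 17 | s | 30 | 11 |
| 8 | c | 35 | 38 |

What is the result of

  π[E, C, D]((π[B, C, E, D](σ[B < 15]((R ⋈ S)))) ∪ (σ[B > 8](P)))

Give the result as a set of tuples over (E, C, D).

{(16, d, 12), (20, d, 26), (25, s, 16), (30, s, 11), (36, a, 13)}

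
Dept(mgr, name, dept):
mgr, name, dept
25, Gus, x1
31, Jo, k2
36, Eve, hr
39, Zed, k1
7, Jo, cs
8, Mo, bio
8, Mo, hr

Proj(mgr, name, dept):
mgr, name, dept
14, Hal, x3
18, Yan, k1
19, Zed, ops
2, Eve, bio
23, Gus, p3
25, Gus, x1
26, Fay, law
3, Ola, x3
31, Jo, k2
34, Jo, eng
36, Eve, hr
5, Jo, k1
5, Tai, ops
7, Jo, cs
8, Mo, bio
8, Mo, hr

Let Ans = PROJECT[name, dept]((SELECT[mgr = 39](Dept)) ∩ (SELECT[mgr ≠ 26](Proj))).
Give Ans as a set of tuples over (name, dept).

{}

Selection mgr = 39: {(39, Zed, k1)}
Selection mgr ≠ 26: {(14, Hal, x3), (18, Yan, k1), (19, Zed, ops), (2, Eve, bio), (23, Gus, p3), (25, Gus, x1), (3, Ola, x3), (31, Jo, k2), (34, Jo, eng), (36, Eve, hr), (5, Jo, k1), (5, Tai, ops), (7, Jo, cs), (8, Mo, bio), (8, Mo, hr)}
Taking the intersection: {}
Projecting to name, dept: {}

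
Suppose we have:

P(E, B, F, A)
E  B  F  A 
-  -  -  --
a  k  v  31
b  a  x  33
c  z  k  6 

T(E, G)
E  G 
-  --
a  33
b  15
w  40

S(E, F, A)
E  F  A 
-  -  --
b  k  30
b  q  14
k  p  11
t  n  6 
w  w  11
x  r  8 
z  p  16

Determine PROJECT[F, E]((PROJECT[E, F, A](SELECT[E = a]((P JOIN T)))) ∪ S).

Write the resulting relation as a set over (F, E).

Natural join on E: {(a, k, v, 31, 33), (b, a, x, 33, 15)}
σ[E = a]: keep tuples satisfying E = a → {(a, k, v, 31, 33)}
Keep only column(s) E, F, A: {(a, v, 31)}
Taking the union: {(a, v, 31), (b, k, 30), (b, q, 14), (k, p, 11), (t, n, 6), (w, w, 11), (x, r, 8), (z, p, 16)}
Keep only column(s) F, E: {(k, b), (n, t), (p, k), (p, z), (q, b), (r, x), (v, a), (w, w)}

{(k, b), (n, t), (p, k), (p, z), (q, b), (r, x), (v, a), (w, w)}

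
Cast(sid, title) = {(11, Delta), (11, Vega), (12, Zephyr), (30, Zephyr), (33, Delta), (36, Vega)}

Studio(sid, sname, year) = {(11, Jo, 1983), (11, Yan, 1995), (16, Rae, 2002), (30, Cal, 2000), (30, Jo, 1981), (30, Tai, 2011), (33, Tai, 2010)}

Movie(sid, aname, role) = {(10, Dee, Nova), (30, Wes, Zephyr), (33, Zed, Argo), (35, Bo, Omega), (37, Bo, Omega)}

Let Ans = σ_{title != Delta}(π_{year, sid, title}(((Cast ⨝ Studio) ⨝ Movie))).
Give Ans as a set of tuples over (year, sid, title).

{(1981, 30, Zephyr), (2000, 30, Zephyr), (2011, 30, Zephyr)}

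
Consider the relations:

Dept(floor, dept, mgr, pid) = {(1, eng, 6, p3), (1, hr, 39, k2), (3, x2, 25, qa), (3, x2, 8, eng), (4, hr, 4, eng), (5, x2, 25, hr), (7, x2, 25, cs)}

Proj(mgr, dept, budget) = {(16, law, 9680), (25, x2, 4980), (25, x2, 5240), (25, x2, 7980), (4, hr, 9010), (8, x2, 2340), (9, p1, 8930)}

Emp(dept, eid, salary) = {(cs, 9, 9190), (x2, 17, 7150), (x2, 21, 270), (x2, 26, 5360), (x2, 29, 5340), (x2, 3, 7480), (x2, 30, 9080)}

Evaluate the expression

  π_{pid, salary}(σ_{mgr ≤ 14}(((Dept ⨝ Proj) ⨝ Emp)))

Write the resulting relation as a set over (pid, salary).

Dept ⋈ Proj (natural join on dept, mgr): {(3, x2, 25, qa, 4980), (3, x2, 25, qa, 5240), (3, x2, 25, qa, 7980), (3, x2, 8, eng, 2340), (4, hr, 4, eng, 9010), (5, x2, 25, hr, 4980), (5, x2, 25, hr, 5240), (5, x2, 25, hr, 7980), (7, x2, 25, cs, 4980), (7, x2, 25, cs, 5240), (7, x2, 25, cs, 7980)}
(Dept ⨝ Proj) ⋈ Emp (natural join on dept): {(3, x2, 25, qa, 4980, 17, 7150), (3, x2, 25, qa, 4980, 21, 270), (3, x2, 25, qa, 4980, 26, 5360), (3, x2, 25, qa, 4980, 29, 5340), (3, x2, 25, qa, 4980, 3, 7480), (3, x2, 25, qa, 4980, 30, 9080), (3, x2, 25, qa, 5240, 17, 7150), (3, x2, 25, qa, 5240, 21, 270), (3, x2, 25, qa, 5240, 26, 5360), (3, x2, 25, qa, 5240, 29, 5340), (3, x2, 25, qa, 5240, 3, 7480), (3, x2, 25, qa, 5240, 30, 9080), (3, x2, 25, qa, 7980, 17, 7150), (3, x2, 25, qa, 7980, 21, 270), (3, x2, 25, qa, 7980, 26, 5360), (3, x2, 25, qa, 7980, 29, 5340), (3, x2, 25, qa, 7980, 3, 7480), (3, x2, 25, qa, 7980, 30, 9080), (3, x2, 8, eng, 2340, 17, 7150), (3, x2, 8, eng, 2340, 21, 270), (3, x2, 8, eng, 2340, 26, 5360), (3, x2, 8, eng, 2340, 29, 5340), (3, x2, 8, eng, 2340, 3, 7480), (3, x2, 8, eng, 2340, 30, 9080), (5, x2, 25, hr, 4980, 17, 7150), (5, x2, 25, hr, 4980, 21, 270), (5, x2, 25, hr, 4980, 26, 5360), (5, x2, 25, hr, 4980, 29, 5340), (5, x2, 25, hr, 4980, 3, 7480), (5, x2, 25, hr, 4980, 30, 9080), (5, x2, 25, hr, 5240, 17, 7150), (5, x2, 25, hr, 5240, 21, 270), (5, x2, 25, hr, 5240, 26, 5360), (5, x2, 25, hr, 5240, 29, 5340), (5, x2, 25, hr, 5240, 3, 7480), (5, x2, 25, hr, 5240, 30, 9080), (5, x2, 25, hr, 7980, 17, 7150), (5, x2, 25, hr, 7980, 21, 270), (5, x2, 25, hr, 7980, 26, 5360), (5, x2, 25, hr, 7980, 29, 5340), (5, x2, 25, hr, 7980, 3, 7480), (5, x2, 25, hr, 7980, 30, 9080), (7, x2, 25, cs, 4980, 17, 7150), (7, x2, 25, cs, 4980, 21, 270), (7, x2, 25, cs, 4980, 26, 5360), (7, x2, 25, cs, 4980, 29, 5340), (7, x2, 25, cs, 4980, 3, 7480), (7, x2, 25, cs, 4980, 30, 9080), (7, x2, 25, cs, 5240, 17, 7150), (7, x2, 25, cs, 5240, 21, 270), (7, x2, 25, cs, 5240, 26, 5360), (7, x2, 25, cs, 5240, 29, 5340), (7, x2, 25, cs, 5240, 3, 7480), (7, x2, 25, cs, 5240, 30, 9080), (7, x2, 25, cs, 7980, 17, 7150), (7, x2, 25, cs, 7980, 21, 270), (7, x2, 25, cs, 7980, 26, 5360), (7, x2, 25, cs, 7980, 29, 5340), (7, x2, 25, cs, 7980, 3, 7480), (7, x2, 25, cs, 7980, 30, 9080)}
Selection mgr ≤ 14: {(3, x2, 8, eng, 2340, 17, 7150), (3, x2, 8, eng, 2340, 21, 270), (3, x2, 8, eng, 2340, 26, 5360), (3, x2, 8, eng, 2340, 29, 5340), (3, x2, 8, eng, 2340, 3, 7480), (3, x2, 8, eng, 2340, 30, 9080)}
π[pid, salary]: project onto (pid, salary) → {(eng, 270), (eng, 5340), (eng, 5360), (eng, 7150), (eng, 7480), (eng, 9080)}

{(eng, 270), (eng, 5340), (eng, 5360), (eng, 7150), (eng, 7480), (eng, 9080)}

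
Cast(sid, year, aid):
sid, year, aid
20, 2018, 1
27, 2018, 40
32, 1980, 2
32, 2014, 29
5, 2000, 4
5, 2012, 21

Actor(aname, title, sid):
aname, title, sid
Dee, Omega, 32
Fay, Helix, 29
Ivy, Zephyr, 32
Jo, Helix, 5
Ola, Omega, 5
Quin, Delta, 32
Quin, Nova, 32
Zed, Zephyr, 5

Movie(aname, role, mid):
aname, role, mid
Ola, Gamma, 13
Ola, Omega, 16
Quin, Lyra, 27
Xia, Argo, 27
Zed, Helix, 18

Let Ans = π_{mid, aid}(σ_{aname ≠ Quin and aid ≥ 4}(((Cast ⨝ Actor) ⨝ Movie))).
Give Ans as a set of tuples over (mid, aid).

Cast ⋈ Actor (natural join on sid): {(32, 1980, 2, Dee, Omega), (32, 1980, 2, Ivy, Zephyr), (32, 1980, 2, Quin, Delta), (32, 1980, 2, Quin, Nova), (32, 2014, 29, Dee, Omega), (32, 2014, 29, Ivy, Zephyr), (32, 2014, 29, Quin, Delta), (32, 2014, 29, Quin, Nova), (5, 2000, 4, Jo, Helix), (5, 2000, 4, Ola, Omega), (5, 2000, 4, Zed, Zephyr), (5, 2012, 21, Jo, Helix), (5, 2012, 21, Ola, Omega), (5, 2012, 21, Zed, Zephyr)}
(Cast ⨝ Actor) ⋈ Movie (natural join on aname): {(32, 1980, 2, Quin, Delta, Lyra, 27), (32, 1980, 2, Quin, Nova, Lyra, 27), (32, 2014, 29, Quin, Delta, Lyra, 27), (32, 2014, 29, Quin, Nova, Lyra, 27), (5, 2000, 4, Ola, Omega, Gamma, 13), (5, 2000, 4, Ola, Omega, Omega, 16), (5, 2000, 4, Zed, Zephyr, Helix, 18), (5, 2012, 21, Ola, Omega, Gamma, 13), (5, 2012, 21, Ola, Omega, Omega, 16), (5, 2012, 21, Zed, Zephyr, Helix, 18)}
Filtering on aname ≠ Quin and aid ≥ 4 leaves {(5, 2000, 4, Ola, Omega, Gamma, 13), (5, 2000, 4, Ola, Omega, Omega, 16), (5, 2000, 4, Zed, Zephyr, Helix, 18), (5, 2012, 21, Ola, Omega, Gamma, 13), (5, 2012, 21, Ola, Omega, Omega, 16), (5, 2012, 21, Zed, Zephyr, Helix, 18)}.
π_{mid, aid} gives {(13, 21), (13, 4), (16, 21), (16, 4), (18, 21), (18, 4)}.

{(13, 21), (13, 4), (16, 21), (16, 4), (18, 21), (18, 4)}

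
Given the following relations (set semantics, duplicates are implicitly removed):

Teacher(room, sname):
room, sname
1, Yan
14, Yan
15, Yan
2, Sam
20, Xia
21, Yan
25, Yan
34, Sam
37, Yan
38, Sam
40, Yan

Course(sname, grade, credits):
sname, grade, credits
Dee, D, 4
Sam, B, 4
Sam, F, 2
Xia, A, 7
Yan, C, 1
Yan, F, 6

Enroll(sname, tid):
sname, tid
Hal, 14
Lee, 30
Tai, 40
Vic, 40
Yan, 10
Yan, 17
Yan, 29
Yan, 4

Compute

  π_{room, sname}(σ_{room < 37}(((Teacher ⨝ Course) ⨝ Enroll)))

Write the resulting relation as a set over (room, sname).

{(1, Yan), (14, Yan), (15, Yan), (21, Yan), (25, Yan)}

Natural join on sname: {(1, Yan, C, 1), (1, Yan, F, 6), (14, Yan, C, 1), (14, Yan, F, 6), (15, Yan, C, 1), (15, Yan, F, 6), (2, Sam, B, 4), (2, Sam, F, 2), (20, Xia, A, 7), (21, Yan, C, 1), (21, Yan, F, 6), (25, Yan, C, 1), (25, Yan, F, 6), (34, Sam, B, 4), (34, Sam, F, 2), (37, Yan, C, 1), (37, Yan, F, 6), (38, Sam, B, 4), (38, Sam, F, 2), (40, Yan, C, 1), (40, Yan, F, 6)}
Natural join on sname: {(1, Yan, C, 1, 10), (1, Yan, C, 1, 17), (1, Yan, C, 1, 29), (1, Yan, C, 1, 4), (1, Yan, F, 6, 10), (1, Yan, F, 6, 17), (1, Yan, F, 6, 29), (1, Yan, F, 6, 4), (14, Yan, C, 1, 10), (14, Yan, C, 1, 17), (14, Yan, C, 1, 29), (14, Yan, C, 1, 4), (14, Yan, F, 6, 10), (14, Yan, F, 6, 17), (14, Yan, F, 6, 29), (14, Yan, F, 6, 4), (15, Yan, C, 1, 10), (15, Yan, C, 1, 17), (15, Yan, C, 1, 29), (15, Yan, C, 1, 4), (15, Yan, F, 6, 10), (15, Yan, F, 6, 17), (15, Yan, F, 6, 29), (15, Yan, F, 6, 4), (21, Yan, C, 1, 10), (21, Yan, C, 1, 17), (21, Yan, C, 1, 29), (21, Yan, C, 1, 4), (21, Yan, F, 6, 10), (21, Yan, F, 6, 17), (21, Yan, F, 6, 29), (21, Yan, F, 6, 4), (25, Yan, C, 1, 10), (25, Yan, C, 1, 17), (25, Yan, C, 1, 29), (25, Yan, C, 1, 4), (25, Yan, F, 6, 10), (25, Yan, F, 6, 17), (25, Yan, F, 6, 29), (25, Yan, F, 6, 4), (37, Yan, C, 1, 10), (37, Yan, C, 1, 17), (37, Yan, C, 1, 29), (37, Yan, C, 1, 4), (37, Yan, F, 6, 10), (37, Yan, F, 6, 17), (37, Yan, F, 6, 29), (37, Yan, F, 6, 4), (40, Yan, C, 1, 10), (40, Yan, C, 1, 17), (40, Yan, C, 1, 29), (40, Yan, C, 1, 4), (40, Yan, F, 6, 10), (40, Yan, F, 6, 17), (40, Yan, F, 6, 29), (40, Yan, F, 6, 4)}
σ[room < 37]: keep tuples satisfying room < 37 → {(1, Yan, C, 1, 10), (1, Yan, C, 1, 17), (1, Yan, C, 1, 29), (1, Yan, C, 1, 4), (1, Yan, F, 6, 10), (1, Yan, F, 6, 17), (1, Yan, F, 6, 29), (1, Yan, F, 6, 4), (14, Yan, C, 1, 10), (14, Yan, C, 1, 17), (14, Yan, C, 1, 29), (14, Yan, C, 1, 4), (14, Yan, F, 6, 10), (14, Yan, F, 6, 17), (14, Yan, F, 6, 29), (14, Yan, F, 6, 4), (15, Yan, C, 1, 10), (15, Yan, C, 1, 17), (15, Yan, C, 1, 29), (15, Yan, C, 1, 4), (15, Yan, F, 6, 10), (15, Yan, F, 6, 17), (15, Yan, F, 6, 29), (15, Yan, F, 6, 4), (21, Yan, C, 1, 10), (21, Yan, C, 1, 17), (21, Yan, C, 1, 29), (21, Yan, C, 1, 4), (21, Yan, F, 6, 10), (21, Yan, F, 6, 17), (21, Yan, F, 6, 29), (21, Yan, F, 6, 4), (25, Yan, C, 1, 10), (25, Yan, C, 1, 17), (25, Yan, C, 1, 29), (25, Yan, C, 1, 4), (25, Yan, F, 6, 10), (25, Yan, F, 6, 17), (25, Yan, F, 6, 29), (25, Yan, F, 6, 4)}
Projecting to room, sname (35 duplicate(s) eliminated): {(1, Yan), (14, Yan), (15, Yan), (21, Yan), (25, Yan)}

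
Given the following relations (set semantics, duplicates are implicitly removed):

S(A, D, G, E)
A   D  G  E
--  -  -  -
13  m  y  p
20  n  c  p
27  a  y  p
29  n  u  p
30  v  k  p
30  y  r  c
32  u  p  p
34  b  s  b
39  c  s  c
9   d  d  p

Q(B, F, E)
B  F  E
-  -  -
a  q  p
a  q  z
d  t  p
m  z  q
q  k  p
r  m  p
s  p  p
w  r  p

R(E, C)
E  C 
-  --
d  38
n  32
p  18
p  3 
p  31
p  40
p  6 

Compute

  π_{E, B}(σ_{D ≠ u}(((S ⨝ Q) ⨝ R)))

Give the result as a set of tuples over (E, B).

{(p, a), (p, d), (p, q), (p, r), (p, s), (p, w)}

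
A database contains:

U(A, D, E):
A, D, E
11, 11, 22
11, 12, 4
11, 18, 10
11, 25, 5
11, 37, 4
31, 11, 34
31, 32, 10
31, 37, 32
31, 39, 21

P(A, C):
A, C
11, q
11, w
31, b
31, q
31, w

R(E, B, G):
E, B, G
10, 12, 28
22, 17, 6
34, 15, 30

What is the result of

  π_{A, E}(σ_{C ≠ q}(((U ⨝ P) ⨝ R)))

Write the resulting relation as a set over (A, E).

Joining U and P on A yields {(11, 11, 22, q), (11, 11, 22, w), (11, 12, 4, q), (11, 12, 4, w), (11, 18, 10, q), (11, 18, 10, w), (11, 25, 5, q), (11, 25, 5, w), (11, 37, 4, q), (11, 37, 4, w), (31, 11, 34, b), (31, 11, 34, q), (31, 11, 34, w), (31, 32, 10, b), (31, 32, 10, q), (31, 32, 10, w), (31, 37, 32, b), (31, 37, 32, q), (31, 37, 32, w), (31, 39, 21, b), (31, 39, 21, q), (31, 39, 21, w)}.
Joining (U ⨝ P) and R on E yields {(11, 11, 22, q, 17, 6), (11, 11, 22, w, 17, 6), (11, 18, 10, q, 12, 28), (11, 18, 10, w, 12, 28), (31, 11, 34, b, 15, 30), (31, 11, 34, q, 15, 30), (31, 11, 34, w, 15, 30), (31, 32, 10, b, 12, 28), (31, 32, 10, q, 12, 28), (31, 32, 10, w, 12, 28)}.
Selection C ≠ q: {(11, 11, 22, w, 17, 6), (11, 18, 10, w, 12, 28), (31, 11, 34, b, 15, 30), (31, 11, 34, w, 15, 30), (31, 32, 10, b, 12, 28), (31, 32, 10, w, 12, 28)}
π_{A, E} gives {(11, 10), (11, 22), (31, 10), (31, 34)} (2 duplicate(s) eliminated).

{(11, 10), (11, 22), (31, 10), (31, 34)}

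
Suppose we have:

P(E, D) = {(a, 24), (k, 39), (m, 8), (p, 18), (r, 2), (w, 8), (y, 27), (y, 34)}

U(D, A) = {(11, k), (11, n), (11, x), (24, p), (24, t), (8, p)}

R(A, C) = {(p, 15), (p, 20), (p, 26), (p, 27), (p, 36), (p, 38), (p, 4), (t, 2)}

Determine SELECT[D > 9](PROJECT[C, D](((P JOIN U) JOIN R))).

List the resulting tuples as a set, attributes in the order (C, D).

Joining P and U on D yields {(a, 24, p), (a, 24, t), (m, 8, p), (w, 8, p)}.
Joining (P JOIN U) and R on A yields {(a, 24, p, 15), (a, 24, p, 20), (a, 24, p, 26), (a, 24, p, 27), (a, 24, p, 36), (a, 24, p, 38), (a, 24, p, 4), (a, 24, t, 2), (m, 8, p, 15), (m, 8, p, 20), (m, 8, p, 26), (m, 8, p, 27), (m, 8, p, 36), (m, 8, p, 38), (m, 8, p, 4), (w, 8, p, 15), (w, 8, p, 20), (w, 8, p, 26), (w, 8, p, 27), (w, 8, p, 36), (w, 8, p, 38), (w, 8, p, 4)}.
π_{C, D} gives {(15, 24), (15, 8), (2, 24), (20, 24), (20, 8), (26, 24), (26, 8), (27, 24), (27, 8), (36, 24), (36, 8), (38, 24), (38, 8), (4, 24), (4, 8)} (7 duplicate(s) eliminated).
Apply σ_{D > 9}; surviving tuples: {(15, 24), (2, 24), (20, 24), (26, 24), (27, 24), (36, 24), (38, 24), (4, 24)}

{(15, 24), (2, 24), (20, 24), (26, 24), (27, 24), (36, 24), (38, 24), (4, 24)}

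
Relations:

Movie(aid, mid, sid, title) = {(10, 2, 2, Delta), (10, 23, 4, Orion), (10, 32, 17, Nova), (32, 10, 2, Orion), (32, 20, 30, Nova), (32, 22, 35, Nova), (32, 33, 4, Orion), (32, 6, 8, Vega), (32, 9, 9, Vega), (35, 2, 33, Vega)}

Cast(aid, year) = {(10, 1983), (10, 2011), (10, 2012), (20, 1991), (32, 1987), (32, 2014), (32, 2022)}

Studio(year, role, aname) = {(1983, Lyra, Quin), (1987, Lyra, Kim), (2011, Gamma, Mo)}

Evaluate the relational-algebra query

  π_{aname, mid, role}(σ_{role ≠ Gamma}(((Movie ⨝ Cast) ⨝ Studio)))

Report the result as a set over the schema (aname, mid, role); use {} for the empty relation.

Joining Movie and Cast on aid yields {(10, 2, 2, Delta, 1983), (10, 2, 2, Delta, 2011), (10, 2, 2, Delta, 2012), (10, 23, 4, Orion, 1983), (10, 23, 4, Orion, 2011), (10, 23, 4, Orion, 2012), (10, 32, 17, Nova, 1983), (10, 32, 17, Nova, 2011), (10, 32, 17, Nova, 2012), (32, 10, 2, Orion, 1987), (32, 10, 2, Orion, 2014), (32, 10, 2, Orion, 2022), (32, 20, 30, Nova, 1987), (32, 20, 30, Nova, 2014), (32, 20, 30, Nova, 2022), (32, 22, 35, Nova, 1987), (32, 22, 35, Nova, 2014), (32, 22, 35, Nova, 2022), (32, 33, 4, Orion, 1987), (32, 33, 4, Orion, 2014), (32, 33, 4, Orion, 2022), (32, 6, 8, Vega, 1987), (32, 6, 8, Vega, 2014), (32, 6, 8, Vega, 2022), (32, 9, 9, Vega, 1987), (32, 9, 9, Vega, 2014), (32, 9, 9, Vega, 2022)}.
Joining (Movie ⨝ Cast) and Studio on year yields {(10, 2, 2, Delta, 1983, Lyra, Quin), (10, 2, 2, Delta, 2011, Gamma, Mo), (10, 23, 4, Orion, 1983, Lyra, Quin), (10, 23, 4, Orion, 2011, Gamma, Mo), (10, 32, 17, Nova, 1983, Lyra, Quin), (10, 32, 17, Nova, 2011, Gamma, Mo), (32, 10, 2, Orion, 1987, Lyra, Kim), (32, 20, 30, Nova, 1987, Lyra, Kim), (32, 22, 35, Nova, 1987, Lyra, Kim), (32, 33, 4, Orion, 1987, Lyra, Kim), (32, 6, 8, Vega, 1987, Lyra, Kim), (32, 9, 9, Vega, 1987, Lyra, Kim)}.
σ[role ≠ Gamma]: keep tuples satisfying role ≠ Gamma → {(10, 2, 2, Delta, 1983, Lyra, Quin), (10, 23, 4, Orion, 1983, Lyra, Quin), (10, 32, 17, Nova, 1983, Lyra, Quin), (32, 10, 2, Orion, 1987, Lyra, Kim), (32, 20, 30, Nova, 1987, Lyra, Kim), (32, 22, 35, Nova, 1987, Lyra, Kim), (32, 33, 4, Orion, 1987, Lyra, Kim), (32, 6, 8, Vega, 1987, Lyra, Kim), (32, 9, 9, Vega, 1987, Lyra, Kim)}
Keep only column(s) aname, mid, role: {(Kim, 10, Lyra), (Kim, 20, Lyra), (Kim, 22, Lyra), (Kim, 33, Lyra), (Kim, 6, Lyra), (Kim, 9, Lyra), (Quin, 2, Lyra), (Quin, 23, Lyra), (Quin, 32, Lyra)}

{(Kim, 10, Lyra), (Kim, 20, Lyra), (Kim, 22, Lyra), (Kim, 33, Lyra), (Kim, 6, Lyra), (Kim, 9, Lyra), (Quin, 2, Lyra), (Quin, 23, Lyra), (Quin, 32, Lyra)}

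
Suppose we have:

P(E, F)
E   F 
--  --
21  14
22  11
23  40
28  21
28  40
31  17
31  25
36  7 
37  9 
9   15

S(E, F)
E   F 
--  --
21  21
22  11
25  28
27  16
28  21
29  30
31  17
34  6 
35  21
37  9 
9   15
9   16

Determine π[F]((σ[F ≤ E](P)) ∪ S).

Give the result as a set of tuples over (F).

{11, 14, 15, 16, 17, 21, 25, 28, 30, 6, 7, 9}

Apply σ_{F ≤ E}; surviving tuples: {(21, 14), (22, 11), (28, 21), (31, 17), (31, 25), (36, 7), (37, 9)}
Taking the union: {(21, 14), (21, 21), (22, 11), (25, 28), (27, 16), (28, 21), (29, 30), (31, 17), (31, 25), (34, 6), (35, 21), (36, 7), (37, 9), (9, 15), (9, 16)}
π[F]: project onto (F) (3 duplicate(s) eliminated) → {11, 14, 15, 16, 17, 21, 25, 28, 30, 6, 7, 9}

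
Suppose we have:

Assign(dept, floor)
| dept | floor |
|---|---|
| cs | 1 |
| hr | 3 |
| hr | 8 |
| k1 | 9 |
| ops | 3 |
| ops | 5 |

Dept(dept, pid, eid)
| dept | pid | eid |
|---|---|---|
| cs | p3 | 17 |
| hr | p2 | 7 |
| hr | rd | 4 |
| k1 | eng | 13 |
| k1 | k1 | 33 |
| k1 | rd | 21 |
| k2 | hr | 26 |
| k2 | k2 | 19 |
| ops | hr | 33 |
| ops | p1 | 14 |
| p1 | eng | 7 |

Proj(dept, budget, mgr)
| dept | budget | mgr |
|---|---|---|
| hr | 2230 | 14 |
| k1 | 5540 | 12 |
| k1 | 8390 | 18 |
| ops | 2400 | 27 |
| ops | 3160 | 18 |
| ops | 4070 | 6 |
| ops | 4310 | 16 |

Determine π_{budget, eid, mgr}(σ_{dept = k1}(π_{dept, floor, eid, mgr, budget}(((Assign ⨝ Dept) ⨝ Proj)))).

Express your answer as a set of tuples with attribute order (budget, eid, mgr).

{(5540, 13, 12), (5540, 21, 12), (5540, 33, 12), (8390, 13, 18), (8390, 21, 18), (8390, 33, 18)}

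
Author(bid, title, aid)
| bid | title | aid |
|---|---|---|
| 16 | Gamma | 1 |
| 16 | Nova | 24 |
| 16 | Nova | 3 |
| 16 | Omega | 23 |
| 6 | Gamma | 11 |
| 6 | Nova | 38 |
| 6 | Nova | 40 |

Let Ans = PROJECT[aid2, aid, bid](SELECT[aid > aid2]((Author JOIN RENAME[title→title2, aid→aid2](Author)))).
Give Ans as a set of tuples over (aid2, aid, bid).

ρ[title→title2, aid→aid2]: schema becomes (bid, title2, aid2); tuples unchanged.
Author ⋈ RENAME[title→title2, aid→aid2](Author) (natural join on bid): {(16, Gamma, 1, Gamma, 1), (16, Gamma, 1, Nova, 24), (16, Gamma, 1, Nova, 3), (16, Gamma, 1, Omega, 23), (16, Nova, 24, Gamma, 1), (16, Nova, 24, Nova, 24), (16, Nova, 24, Nova, 3), (16, Nova, 24, Omega, 23), (16, Nova, 3, Gamma, 1), (16, Nova, 3, Nova, 24), (16, Nova, 3, Nova, 3), (16, Nova, 3, Omega, 23), (16, Omega, 23, Gamma, 1), (16, Omega, 23, Nova, 24), (16, Omega, 23, Nova, 3), (16, Omega, 23, Omega, 23), (6, Gamma, 11, Gamma, 11), (6, Gamma, 11, Nova, 38), (6, Gamma, 11, Nova, 40), (6, Nova, 38, Gamma, 11), (6, Nova, 38, Nova, 38), (6, Nova, 38, Nova, 40), (6, Nova, 40, Gamma, 11), (6, Nova, 40, Nova, 38), (6, Nova, 40, Nova, 40)}
σ[aid > aid2]: keep tuples satisfying aid > aid2 → {(16, Nova, 24, Gamma, 1), (16, Nova, 24, Nova, 3), (16, Nova, 24, Omega, 23), (16, Nova, 3, Gamma, 1), (16, Omega, 23, Gamma, 1), (16, Omega, 23, Nova, 3), (6, Nova, 38, Gamma, 11), (6, Nova, 40, Gamma, 11), (6, Nova, 40, Nova, 38)}
π_{aid2, aid, bid} gives {(1, 23, 16), (1, 24, 16), (1, 3, 16), (11, 38, 6), (11, 40, 6), (23, 24, 16), (3, 23, 16), (3, 24, 16), (38, 40, 6)}.

{(1, 23, 16), (1, 24, 16), (1, 3, 16), (11, 38, 6), (11, 40, 6), (23, 24, 16), (3, 23, 16), (3, 24, 16), (38, 40, 6)}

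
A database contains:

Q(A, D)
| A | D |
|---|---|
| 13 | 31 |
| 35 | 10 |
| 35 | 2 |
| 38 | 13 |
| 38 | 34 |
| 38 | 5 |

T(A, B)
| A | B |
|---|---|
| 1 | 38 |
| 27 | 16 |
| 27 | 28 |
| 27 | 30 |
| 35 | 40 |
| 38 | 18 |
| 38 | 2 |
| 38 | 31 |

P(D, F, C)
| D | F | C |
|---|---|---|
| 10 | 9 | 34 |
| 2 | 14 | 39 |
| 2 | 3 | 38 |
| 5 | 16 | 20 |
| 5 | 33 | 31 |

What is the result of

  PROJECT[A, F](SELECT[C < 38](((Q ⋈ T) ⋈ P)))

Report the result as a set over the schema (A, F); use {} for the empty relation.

Q ⋈ T (natural join on A): {(35, 10, 40), (35, 2, 40), (38, 13, 18), (38, 13, 2), (38, 13, 31), (38, 34, 18), (38, 34, 2), (38, 34, 31), (38, 5, 18), (38, 5, 2), (38, 5, 31)}
(Q ⋈ T) ⋈ P (natural join on D): {(35, 10, 40, 9, 34), (35, 2, 40, 14, 39), (35, 2, 40, 3, 38), (38, 5, 18, 16, 20), (38, 5, 18, 33, 31), (38, 5, 2, 16, 20), (38, 5, 2, 33, 31), (38, 5, 31, 16, 20), (38, 5, 31, 33, 31)}
Filtering on C < 38 leaves {(35, 10, 40, 9, 34), (38, 5, 18, 16, 20), (38, 5, 18, 33, 31), (38, 5, 2, 16, 20), (38, 5, 2, 33, 31), (38, 5, 31, 16, 20), (38, 5, 31, 33, 31)}.
Keep only column(s) A, F (4 duplicate(s) eliminated): {(35, 9), (38, 16), (38, 33)}

{(35, 9), (38, 16), (38, 33)}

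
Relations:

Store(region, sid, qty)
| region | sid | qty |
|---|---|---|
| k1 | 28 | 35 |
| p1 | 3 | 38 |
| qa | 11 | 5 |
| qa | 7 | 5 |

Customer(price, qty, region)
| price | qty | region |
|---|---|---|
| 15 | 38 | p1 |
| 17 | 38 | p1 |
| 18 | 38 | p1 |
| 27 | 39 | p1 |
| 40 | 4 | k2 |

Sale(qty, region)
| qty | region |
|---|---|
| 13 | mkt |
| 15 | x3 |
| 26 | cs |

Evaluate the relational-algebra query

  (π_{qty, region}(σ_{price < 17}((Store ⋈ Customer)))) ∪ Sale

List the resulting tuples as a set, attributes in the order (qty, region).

Natural join on region, qty: {(p1, 3, 38, 15), (p1, 3, 38, 17), (p1, 3, 38, 18)}
Selection price < 17: {(p1, 3, 38, 15)}
Keep only column(s) qty, region: {(38, p1)}
Union: {(38, p1)} with {(13, mkt), (15, x3), (26, cs)} → {(13, mkt), (15, x3), (26, cs), (38, p1)}

{(13, mkt), (15, x3), (26, cs), (38, p1)}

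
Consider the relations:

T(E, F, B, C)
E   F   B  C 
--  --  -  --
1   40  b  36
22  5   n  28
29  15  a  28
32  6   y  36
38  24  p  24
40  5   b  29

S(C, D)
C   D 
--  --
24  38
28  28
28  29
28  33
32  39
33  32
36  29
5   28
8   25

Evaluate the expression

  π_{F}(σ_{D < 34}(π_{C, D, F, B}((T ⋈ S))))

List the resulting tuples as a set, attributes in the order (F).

Natural join on C: {(1, 40, b, 36, 29), (22, 5, n, 28, 28), (22, 5, n, 28, 29), (22, 5, n, 28, 33), (29, 15, a, 28, 28), (29, 15, a, 28, 29), (29, 15, a, 28, 33), (32, 6, y, 36, 29), (38, 24, p, 24, 38)}
Keep only column(s) C, D, F, B: {(24, 38, 24, p), (28, 28, 15, a), (28, 28, 5, n), (28, 29, 15, a), (28, 29, 5, n), (28, 33, 15, a), (28, 33, 5, n), (36, 29, 40, b), (36, 29, 6, y)}
Apply σ_{D < 34}; surviving tuples: {(28, 28, 15, a), (28, 28, 5, n), (28, 29, 15, a), (28, 29, 5, n), (28, 33, 15, a), (28, 33, 5, n), (36, 29, 40, b), (36, 29, 6, y)}
Keep only column(s) F (4 duplicate(s) eliminated): {15, 40, 5, 6}

{15, 40, 5, 6}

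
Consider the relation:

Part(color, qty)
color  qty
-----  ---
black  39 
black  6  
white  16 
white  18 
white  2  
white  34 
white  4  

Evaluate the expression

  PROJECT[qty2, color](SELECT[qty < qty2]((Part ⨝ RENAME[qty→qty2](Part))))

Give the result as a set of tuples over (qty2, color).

ρ[qty→qty2]: schema becomes (color, qty2); tuples unchanged.
Natural join on color: {(black, 39, 39), (black, 39, 6), (black, 6, 39), (black, 6, 6), (white, 16, 16), (white, 16, 18), (white, 16, 2), (white, 16, 34), (white, 16, 4), (white, 18, 16), (white, 18, 18), (white, 18, 2), (white, 18, 34), (white, 18, 4), (white, 2, 16), (white, 2, 18), (white, 2, 2), (white, 2, 34), (white, 2, 4), (white, 34, 16), (white, 34, 18), (white, 34, 2), (white, 34, 34), (white, 34, 4), (white, 4, 16), (white, 4, 18), (white, 4, 2), (white, 4, 34), (white, 4, 4)}
Filtering on qty < qty2 leaves {(black, 6, 39), (white, 16, 18), (white, 16, 34), (white, 18, 34), (white, 2, 16), (white, 2, 18), (white, 2, 34), (white, 2, 4), (white, 4, 16), (white, 4, 18), (white, 4, 34)}.
π[qty2, color]: project onto (qty2, color) (6 duplicate(s) eliminated) → {(16, white), (18, white), (34, white), (39, black), (4, white)}

{(16, white), (18, white), (34, white), (39, black), (4, white)}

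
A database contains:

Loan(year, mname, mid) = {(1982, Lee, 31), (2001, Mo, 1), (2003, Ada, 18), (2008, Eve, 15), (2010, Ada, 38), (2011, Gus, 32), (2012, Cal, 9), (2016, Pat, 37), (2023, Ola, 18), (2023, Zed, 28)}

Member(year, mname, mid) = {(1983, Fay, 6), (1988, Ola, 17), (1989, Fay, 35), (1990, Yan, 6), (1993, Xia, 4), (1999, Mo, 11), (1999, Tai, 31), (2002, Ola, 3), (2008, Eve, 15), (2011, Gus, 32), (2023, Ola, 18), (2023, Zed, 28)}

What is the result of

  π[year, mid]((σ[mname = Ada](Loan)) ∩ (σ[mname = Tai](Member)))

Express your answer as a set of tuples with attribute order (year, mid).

σ[mname = Ada]: keep tuples satisfying mname = Ada → {(2003, Ada, 18), (2010, Ada, 38)}
σ[mname = Tai]: keep tuples satisfying mname = Tai → {(1999, Tai, 31)}
Set intersection of the two operands is {}.
Projecting to year, mid: {}

{}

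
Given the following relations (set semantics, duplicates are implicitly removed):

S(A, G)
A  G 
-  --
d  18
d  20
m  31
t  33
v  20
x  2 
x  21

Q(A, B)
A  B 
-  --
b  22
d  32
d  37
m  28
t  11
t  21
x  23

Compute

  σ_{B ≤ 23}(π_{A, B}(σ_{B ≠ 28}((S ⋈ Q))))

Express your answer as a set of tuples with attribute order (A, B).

{(t, 11), (t, 21), (x, 23)}

S ⋈ Q (natural join on A): {(d, 18, 32), (d, 18, 37), (d, 20, 32), (d, 20, 37), (m, 31, 28), (t, 33, 11), (t, 33, 21), (x, 2, 23), (x, 21, 23)}
Apply σ_{B ≠ 28}; surviving tuples: {(d, 18, 32), (d, 18, 37), (d, 20, 32), (d, 20, 37), (t, 33, 11), (t, 33, 21), (x, 2, 23), (x, 21, 23)}
Projecting to A, B (3 duplicate(s) eliminated): {(d, 32), (d, 37), (t, 11), (t, 21), (x, 23)}
Apply σ_{B ≤ 23}; surviving tuples: {(t, 11), (t, 21), (x, 23)}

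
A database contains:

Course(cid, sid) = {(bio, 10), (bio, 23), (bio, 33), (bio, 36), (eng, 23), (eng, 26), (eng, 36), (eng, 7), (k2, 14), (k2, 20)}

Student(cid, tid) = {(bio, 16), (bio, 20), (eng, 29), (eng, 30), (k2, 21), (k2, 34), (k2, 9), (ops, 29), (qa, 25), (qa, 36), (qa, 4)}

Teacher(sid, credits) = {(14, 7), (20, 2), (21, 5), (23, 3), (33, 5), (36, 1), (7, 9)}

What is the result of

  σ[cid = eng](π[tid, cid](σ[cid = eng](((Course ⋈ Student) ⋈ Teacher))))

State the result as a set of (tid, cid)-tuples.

Joining Course and Student on cid yields {(bio, 10, 16), (bio, 10, 20), (bio, 23, 16), (bio, 23, 20), (bio, 33, 16), (bio, 33, 20), (bio, 36, 16), (bio, 36, 20), (eng, 23, 29), (eng, 23, 30), (eng, 26, 29), (eng, 26, 30), (eng, 36, 29), (eng, 36, 30), (eng, 7, 29), (eng, 7, 30), (k2, 14, 21), (k2, 14, 34), (k2, 14, 9), (k2, 20, 21), (k2, 20, 34), (k2, 20, 9)}.
Joining (Course ⋈ Student) and Teacher on sid yields {(bio, 23, 16, 3), (bio, 23, 20, 3), (bio, 33, 16, 5), (bio, 33, 20, 5), (bio, 36, 16, 1), (bio, 36, 20, 1), (eng, 23, 29, 3), (eng, 23, 30, 3), (eng, 36, 29, 1), (eng, 36, 30, 1), (eng, 7, 29, 9), (eng, 7, 30, 9), (k2, 14, 21, 7), (k2, 14, 34, 7), (k2, 14, 9, 7), (k2, 20, 21, 2), (k2, 20, 34, 2), (k2, 20, 9, 2)}.
Selection cid = eng: {(eng, 23, 29, 3), (eng, 23, 30, 3), (eng, 36, 29, 1), (eng, 36, 30, 1), (eng, 7, 29, 9), (eng, 7, 30, 9)}
Projecting to tid, cid (4 duplicate(s) eliminated): {(29, eng), (30, eng)}
Selection cid = eng: {(29, eng), (30, eng)}

{(29, eng), (30, eng)}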